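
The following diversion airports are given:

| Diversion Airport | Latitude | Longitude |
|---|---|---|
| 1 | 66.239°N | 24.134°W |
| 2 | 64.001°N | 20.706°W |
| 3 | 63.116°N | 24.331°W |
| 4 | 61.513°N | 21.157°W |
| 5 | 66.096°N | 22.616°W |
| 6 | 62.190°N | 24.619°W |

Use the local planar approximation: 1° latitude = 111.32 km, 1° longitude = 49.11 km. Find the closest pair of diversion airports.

1 and 5

Pairwise distances:
1–2: 300.681 km
1–3: 347.787 km
1–4: 546.035 km
1–5: 76.230 km
1–6: 451.364 km
2–3: 203.466 km
2–4: 277.848 km
2–5: 251.372 km
2–6: 278.516 km
3–4: 236.939 km
3–5: 342.258 km
3–6: 104.048 km
4–5: 515.186 km
4–6: 185.973 km
5–6: 445.804 km
Closest pair: 1–5 at 76.230 km.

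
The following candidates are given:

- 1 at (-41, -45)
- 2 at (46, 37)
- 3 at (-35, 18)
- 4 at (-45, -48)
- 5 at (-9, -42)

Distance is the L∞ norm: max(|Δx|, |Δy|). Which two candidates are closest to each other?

1 and 4

Pairwise distances:
1–2: 87
1–3: 63
1–4: 4
1–5: 32
2–3: 81
2–4: 91
2–5: 79
3–4: 66
3–5: 60
4–5: 36
Closest pair: 1–4 at 4.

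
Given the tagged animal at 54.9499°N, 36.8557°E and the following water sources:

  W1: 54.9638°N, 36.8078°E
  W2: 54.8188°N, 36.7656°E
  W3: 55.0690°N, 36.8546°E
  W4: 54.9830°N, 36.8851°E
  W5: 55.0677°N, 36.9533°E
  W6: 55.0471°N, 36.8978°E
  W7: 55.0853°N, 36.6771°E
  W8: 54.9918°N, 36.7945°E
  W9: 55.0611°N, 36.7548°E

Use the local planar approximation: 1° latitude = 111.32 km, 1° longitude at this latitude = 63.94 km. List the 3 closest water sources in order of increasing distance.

Distances from 54.9499°N, 36.8557°E:
W1: √((0.0139·111.32)² + (-0.0479·63.94)²) = √(2.394286 + 9.380291) = 3.4314 km
W2: √((-0.1311·111.32)² + (-0.0901·63.94)²) = √(212.986354 + 33.189052) = 15.6900 km
W3: √((0.1191·111.32)² + (-0.0011·63.94)²) = √(175.780185 + 0.004947) = 13.2584 km
W4: √((0.0331·111.32)² + (0.0294·63.94)²) = √(13.576955 + 3.533783) = 4.1365 km
W5: √((0.1178·111.32)² + (0.0976·63.94)²) = √(171.963777 + 38.944389) = 14.5227 km
W6: √((0.0972·111.32)² + (0.0421·63.94)²) = √(117.078979 + 7.246186) = 11.1501 km
W7: √((0.1354·111.32)² + (-0.1786·63.94)²) = √(227.187129 + 130.409183) = 18.9102 km
W8: √((0.0419·111.32)² + (-0.0612·63.94)²) = √(21.755769 + 15.312571) = 6.0884 km
W9: √((0.1112·111.32)² + (-0.1009·63.94)²) = √(153.234293 + 41.622446) = 13.9591 km
Sorted: W1 (3.4314 km) < W4 (4.1365 km) < W8 (6.0884 km) < W6 (11.1501 km) < W3 (13.2584 km) < …

W1, W4, W8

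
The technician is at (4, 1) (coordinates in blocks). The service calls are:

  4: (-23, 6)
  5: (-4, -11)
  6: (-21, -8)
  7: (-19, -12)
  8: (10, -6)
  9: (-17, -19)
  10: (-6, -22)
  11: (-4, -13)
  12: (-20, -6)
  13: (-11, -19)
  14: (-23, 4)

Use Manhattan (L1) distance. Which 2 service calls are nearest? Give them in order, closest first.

8, 5

Distances from (4, 1):
4: 32 blocks
5: 20 blocks
6: 34 blocks
7: 36 blocks
8: 13 blocks
9: 41 blocks
10: 33 blocks
11: 22 blocks
12: 31 blocks
13: 35 blocks
14: 30 blocks
Sorted: 8 (13 blocks) < 5 (20 blocks) < 11 (22 blocks) < 14 (30 blocks) < …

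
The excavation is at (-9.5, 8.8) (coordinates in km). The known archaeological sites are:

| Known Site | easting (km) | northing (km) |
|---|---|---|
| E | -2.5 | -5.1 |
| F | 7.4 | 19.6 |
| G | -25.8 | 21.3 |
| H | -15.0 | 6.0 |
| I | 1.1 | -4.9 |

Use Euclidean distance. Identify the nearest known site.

Distances from (-9.5, 8.8):
E: √((7.0)² + (-13.9)²) = √(49.000 + 193.210) = 15.6 km
F: √((16.9)² + (10.8)²) = √(285.610 + 116.640) = 20.1 km
G: √((-16.3)² + (12.5)²) = √(265.690 + 156.250) = 20.5 km
H: √((-5.5)² + (-2.8)²) = √(30.250 + 7.840) = 6.2 km
I: √((10.6)² + (-13.7)²) = √(112.360 + 187.690) = 17.3 km
Minimum: H at 6.2 km.

H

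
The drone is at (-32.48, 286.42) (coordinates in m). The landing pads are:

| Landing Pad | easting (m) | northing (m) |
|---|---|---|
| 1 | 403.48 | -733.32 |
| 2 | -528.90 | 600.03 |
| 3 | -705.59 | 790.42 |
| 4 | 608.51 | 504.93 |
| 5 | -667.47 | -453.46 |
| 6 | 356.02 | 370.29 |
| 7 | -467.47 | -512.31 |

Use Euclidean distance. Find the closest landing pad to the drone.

Distances from (-32.48, 286.42):
1: √((435.96)² + (-1019.74)²) = √(190061.1216 + 1039869.6676) = 1109.02 m
2: √((-496.42)² + (313.61)²) = √(246432.8164 + 98351.2321) = 587.18 m
3: √((-673.11)² + (504.00)²) = √(453077.0721 + 254016.0000) = 840.89 m
4: √((640.99)² + (218.51)²) = √(410868.1801 + 47746.6201) = 677.21 m
5: √((-634.99)² + (-739.88)²) = √(403212.3001 + 547422.4144) = 975.00 m
6: √((388.50)² + (83.87)²) = √(150932.2500 + 7034.1769) = 397.45 m
7: √((-434.99)² + (-798.73)²) = √(189216.3001 + 637969.6129) = 909.50 m
Minimum: 6 at 397.45 m.

6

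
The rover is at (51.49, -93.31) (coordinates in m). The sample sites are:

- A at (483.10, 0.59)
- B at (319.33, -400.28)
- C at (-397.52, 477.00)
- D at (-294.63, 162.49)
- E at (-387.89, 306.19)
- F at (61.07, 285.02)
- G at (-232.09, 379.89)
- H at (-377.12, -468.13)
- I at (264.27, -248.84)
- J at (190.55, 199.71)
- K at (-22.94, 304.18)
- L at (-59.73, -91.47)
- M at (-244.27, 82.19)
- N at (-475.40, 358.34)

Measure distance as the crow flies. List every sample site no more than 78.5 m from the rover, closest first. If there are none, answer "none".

Distances from (51.49, -93.31):
A: √((431.61)² + (93.90)²) = √(186287.1921 + 8817.2100) = 441.71 m
B: √((267.84)² + (-306.97)²) = √(71738.2656 + 94230.5809) = 407.39 m
C: √((-449.01)² + (570.31)²) = √(201609.9801 + 325253.4961) = 725.85 m
D: √((-346.12)² + (255.80)²) = √(119799.0544 + 65433.6400) = 430.39 m
E: √((-439.38)² + (399.50)²) = √(193054.7844 + 159600.2500) = 593.85 m
F: √((9.58)² + (378.33)²) = √(91.7764 + 143133.5889) = 378.45 m
G: √((-283.58)² + (473.20)²) = √(80417.6164 + 223918.2400) = 551.67 m
H: √((-428.61)² + (-374.82)²) = √(183706.5321 + 140490.0324) = 569.38 m
I: √((212.78)² + (-155.53)²) = √(45275.3284 + 24189.5809) = 263.56 m
J: √((139.06)² + (293.02)²) = √(19337.6836 + 85860.7204) = 324.34 m
K: √((-74.43)² + (397.49)²) = √(5539.8249 + 157998.3001) = 404.40 m
L: √((-111.22)² + (1.84)²) = √(12369.8884 + 3.3856) = 111.24 m
M: √((-295.76)² + (175.50)²) = √(87473.9776 + 30800.2500) = 343.91 m
N: √((-526.89)² + (451.65)²) = √(277613.0721 + 203987.7225) = 693.97 m
Threshold 78.5 m: none within range.

none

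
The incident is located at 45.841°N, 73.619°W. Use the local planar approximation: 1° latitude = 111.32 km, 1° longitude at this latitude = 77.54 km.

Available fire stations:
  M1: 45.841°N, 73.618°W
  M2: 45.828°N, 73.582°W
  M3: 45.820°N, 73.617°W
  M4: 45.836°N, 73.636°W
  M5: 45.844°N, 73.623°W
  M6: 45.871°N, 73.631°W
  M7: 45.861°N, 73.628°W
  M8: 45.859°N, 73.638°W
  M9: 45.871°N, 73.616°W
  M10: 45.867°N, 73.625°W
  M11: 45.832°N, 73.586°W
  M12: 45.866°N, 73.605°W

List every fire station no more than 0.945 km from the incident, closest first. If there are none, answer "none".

M1, M5

Distances from 45.841°N, 73.619°W:
M1: 0.078 km
M2: 3.213 km
M3: 2.343 km
M4: 1.431 km
M5: 0.456 km
M6: 3.467 km
M7: 2.333 km
M8: 2.487 km
M9: 3.348 km
M10: 2.931 km
M11: 2.748 km
M12: 2.987 km
Threshold 0.945 km: M1 (0.078 km), M5 (0.456 km) are within range.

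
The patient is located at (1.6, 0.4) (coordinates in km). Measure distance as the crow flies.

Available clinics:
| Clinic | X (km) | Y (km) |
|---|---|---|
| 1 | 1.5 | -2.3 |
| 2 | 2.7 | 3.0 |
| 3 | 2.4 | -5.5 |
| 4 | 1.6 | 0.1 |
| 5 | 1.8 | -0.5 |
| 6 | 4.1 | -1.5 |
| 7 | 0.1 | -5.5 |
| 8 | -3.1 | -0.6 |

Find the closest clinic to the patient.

Distances from (1.6, 0.4):
1: √((-0.1)² + (-2.7)²) = √(0.010 + 7.290) = 2.7 km
2: √((1.1)² + (2.6)²) = √(1.210 + 6.760) = 2.8 km
3: √((0.8)² + (-5.9)²) = √(0.640 + 34.810) = 6.0 km
4: √((0.0)² + (-0.3)²) = √(0.000 + 0.090) = 0.3 km
5: √((0.2)² + (-0.9)²) = √(0.040 + 0.810) = 0.9 km
6: √((2.5)² + (-1.9)²) = √(6.250 + 3.610) = 3.1 km
7: √((-1.5)² + (-5.9)²) = √(2.250 + 34.810) = 6.1 km
8: √((-4.7)² + (-1.0)²) = √(22.090 + 1.000) = 4.8 km
Minimum: 4 at 0.3 km.

4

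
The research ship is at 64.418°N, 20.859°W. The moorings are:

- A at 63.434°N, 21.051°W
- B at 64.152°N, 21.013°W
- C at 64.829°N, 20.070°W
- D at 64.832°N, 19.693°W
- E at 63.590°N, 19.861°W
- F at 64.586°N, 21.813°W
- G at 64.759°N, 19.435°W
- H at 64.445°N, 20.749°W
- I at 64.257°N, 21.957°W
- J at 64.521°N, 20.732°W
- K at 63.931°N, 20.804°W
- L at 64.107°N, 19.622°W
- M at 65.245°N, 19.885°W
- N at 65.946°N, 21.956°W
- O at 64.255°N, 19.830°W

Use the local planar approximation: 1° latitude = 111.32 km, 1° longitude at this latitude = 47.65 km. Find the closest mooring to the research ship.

H

Distances from 64.418°N, 20.859°W:
A: √((-0.984·111.32)² + (-0.192·47.65)²) = √(11998.76623 + 83.70054) = 109.920 km
B: √((-0.266·111.32)² + (-0.154·47.65)²) = √(876.81843 + 53.84771) = 30.507 km
C: √((0.411·111.32)² + (0.789·47.65)²) = √(2093.29309 + 1413.44794) = 59.218 km
D: √((0.414·111.32)² + (1.166·47.65)²) = √(2123.96364 + 3086.90249) = 72.186 km
E: √((-0.828·111.32)² + (0.998·47.65)²) = √(8495.85456 + 2261.44949) = 103.717 km
F: √((0.168·111.32)² + (-0.954·47.65)²) = √(349.75583 + 2066.43886) = 49.155 km
G: √((0.341·111.32)² + (1.424·47.65)²) = √(1440.97071 + 4604.11103) = 77.750 km
H: √((0.027·111.32)² + (0.110·47.65)²) = √(9.03387 + 27.47332) = 6.042 km
I: √((-0.161·111.32)² + (-1.098·47.65)²) = √(321.21672 + 2737.35101) = 55.304 km
J: √((0.103·111.32)² + (0.127·47.65)²) = √(131.46824 + 36.62126) = 12.965 km
K: √((-0.487·111.32)² + (0.055·47.65)²) = √(2939.03202 + 6.86833) = 54.276 km
L: √((-0.311·111.32)² + (1.237·47.65)²) = √(1198.58041 + 3474.28314) = 68.358 km
M: √((0.827·111.32)² + (0.974·47.65)²) = √(8475.34556 + 2153.99020) = 103.099 km
N: √((1.528·111.32)² + (-1.097·47.65)²) = √(28932.97580 + 2732.36721) = 177.948 km
O: √((-0.163·111.32)² + (1.029·47.65)²) = √(329.24683 + 2404.12231) = 52.282 km
Minimum: H at 6.042 km.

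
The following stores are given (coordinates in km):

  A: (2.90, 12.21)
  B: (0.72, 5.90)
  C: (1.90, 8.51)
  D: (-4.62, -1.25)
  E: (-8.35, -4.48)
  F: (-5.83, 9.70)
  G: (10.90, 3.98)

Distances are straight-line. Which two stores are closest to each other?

Pairwise distances:
A–B: 6.68 km
A–C: 3.83 km
A–D: 15.42 km
A–E: 20.13 km
A–F: 9.08 km
A–G: 11.48 km
B–C: 2.86 km
B–D: 8.92 km
B–E: 13.78 km
B–F: 7.57 km
B–G: 10.36 km
C–D: 11.74 km
C–E: 16.55 km
C–F: 7.82 km
C–G: 10.08 km
D–E: 4.93 km
D–F: 11.02 km
D–G: 16.38 km
E–F: 14.40 km
E–G: 21.03 km
F–G: 17.68 km
Closest pair: B–C at 2.86 km.

B and C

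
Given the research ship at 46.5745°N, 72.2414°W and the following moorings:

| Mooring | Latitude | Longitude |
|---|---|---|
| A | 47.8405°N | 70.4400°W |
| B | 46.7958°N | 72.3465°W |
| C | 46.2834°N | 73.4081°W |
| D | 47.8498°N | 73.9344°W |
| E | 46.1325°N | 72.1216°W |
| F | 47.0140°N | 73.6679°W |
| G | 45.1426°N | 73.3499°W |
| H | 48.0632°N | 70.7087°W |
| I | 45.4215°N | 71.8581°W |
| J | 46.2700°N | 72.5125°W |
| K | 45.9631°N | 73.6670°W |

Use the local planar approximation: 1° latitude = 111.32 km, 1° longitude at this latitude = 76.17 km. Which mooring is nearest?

Distances from 46.5745°N, 72.2414°W:
A: 196.6949 km
B: 25.9032 km
C: 94.5914 km
D: 191.7917 km
E: 50.0425 km
F: 119.1634 km
G: 180.3809 km
H: 202.7150 km
I: 131.6307 km
J: 39.6915 km
K: 128.1548 km
Minimum: B at 25.9032 km.

B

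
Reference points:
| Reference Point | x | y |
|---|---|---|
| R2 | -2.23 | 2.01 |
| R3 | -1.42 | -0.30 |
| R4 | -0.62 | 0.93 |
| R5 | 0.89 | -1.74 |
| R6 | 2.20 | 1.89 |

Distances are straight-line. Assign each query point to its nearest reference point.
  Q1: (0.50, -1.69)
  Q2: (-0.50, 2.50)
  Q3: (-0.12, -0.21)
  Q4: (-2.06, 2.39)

Q1→R5; Q2→R4; Q3→R4; Q4→R2

Q1 at (0.50, -1.69):
  R2: √((-2.73)² + (3.70)²) = √(7.45290 + 13.69000) = 4.598
  R3: √((-1.92)² + (1.39)²) = √(3.68640 + 1.93210) = 2.370
  R4: √((-1.12)² + (2.62)²) = √(1.25440 + 6.86440) = 2.849
  R5: √((0.39)² + (-0.05)²) = √(0.15210 + 0.00250) = 0.393
  R6: √((1.70)² + (3.58)²) = √(2.89000 + 12.81640) = 3.963
  → nearest: R5 (0.393)
Q2 at (-0.50, 2.50):
  R2: √((-1.73)² + (-0.49)²) = √(2.99290 + 0.24010) = 1.798
  R3: √((-0.92)² + (-2.80)²) = √(0.84640 + 7.84000) = 2.947
  R4: √((-0.12)² + (-1.57)²) = √(0.01440 + 2.46490) = 1.575
  R5: √((1.39)² + (-4.24)²) = √(1.93210 + 17.97760) = 4.462
  R6: √((2.70)² + (-0.61)²) = √(7.29000 + 0.37210) = 2.768
  → nearest: R4 (1.575)
Q3 at (-0.12, -0.21):
  R2: √((-2.11)² + (2.22)²) = √(4.45210 + 4.92840) = 3.063
  R3: √((-1.30)² + (-0.09)²) = √(1.69000 + 0.00810) = 1.303
  R4: √((-0.50)² + (1.14)²) = √(0.25000 + 1.29960) = 1.245
  R5: √((1.01)² + (-1.53)²) = √(1.02010 + 2.34090) = 1.833
  R6: √((2.32)² + (2.10)²) = √(5.38240 + 4.41000) = 3.129
  → nearest: R4 (1.245)
Q4 at (-2.06, 2.39):
  R2: √((-0.17)² + (-0.38)²) = √(0.02890 + 0.14440) = 0.416
  R3: √((0.64)² + (-2.69)²) = √(0.40960 + 7.23610) = 2.765
  R4: √((1.44)² + (-1.46)²) = √(2.07360 + 2.13160) = 2.051
  R5: √((2.95)² + (-4.13)²) = √(8.70250 + 17.05690) = 5.075
  R6: √((4.26)² + (-0.50)²) = √(18.14760 + 0.25000) = 4.289
  → nearest: R2 (0.416)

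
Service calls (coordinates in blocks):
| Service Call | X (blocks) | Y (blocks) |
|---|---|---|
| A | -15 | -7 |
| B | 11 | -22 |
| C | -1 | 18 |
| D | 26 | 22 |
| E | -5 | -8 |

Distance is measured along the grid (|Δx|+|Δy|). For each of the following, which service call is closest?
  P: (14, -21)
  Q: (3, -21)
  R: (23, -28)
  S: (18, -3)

P at (14, -21):
  A: |-29| + |14| = 29 + 14 = 43 blocks
  B: |-3| + |-1| = 3 + 1 = 4 blocks
  C: |-15| + |39| = 15 + 39 = 54 blocks
  D: |12| + |43| = 12 + 43 = 55 blocks
  E: |-19| + |13| = 19 + 13 = 32 blocks
  → nearest: B (4 blocks)
Q at (3, -21):
  A: |-18| + |14| = 18 + 14 = 32 blocks
  B: |8| + |-1| = 8 + 1 = 9 blocks
  C: |-4| + |39| = 4 + 39 = 43 blocks
  D: |23| + |43| = 23 + 43 = 66 blocks
  E: |-8| + |13| = 8 + 13 = 21 blocks
  → nearest: B (9 blocks)
R at (23, -28):
  A: |-38| + |21| = 38 + 21 = 59 blocks
  B: |-12| + |6| = 12 + 6 = 18 blocks
  C: |-24| + |46| = 24 + 46 = 70 blocks
  D: |3| + |50| = 3 + 50 = 53 blocks
  E: |-28| + |20| = 28 + 20 = 48 blocks
  → nearest: B (18 blocks)
S at (18, -3):
  A: |-33| + |-4| = 33 + 4 = 37 blocks
  B: |-7| + |-19| = 7 + 19 = 26 blocks
  C: |-19| + |21| = 19 + 21 = 40 blocks
  D: |8| + |25| = 8 + 25 = 33 blocks
  E: |-23| + |-5| = 23 + 5 = 28 blocks
  → nearest: B (26 blocks)

P→B; Q→B; R→B; S→B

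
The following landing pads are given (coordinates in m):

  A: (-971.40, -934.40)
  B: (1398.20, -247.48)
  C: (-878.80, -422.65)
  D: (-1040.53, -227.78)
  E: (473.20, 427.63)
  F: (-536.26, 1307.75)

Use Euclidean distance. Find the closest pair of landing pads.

Pairwise distances:
A–B: 2467.16 m
A–C: 520.06 m
A–D: 709.99 m
A–E: 1985.45 m
A–F: 2283.98 m
B–C: 2283.73 m
B–D: 2438.81 m
B–E: 1145.16 m
B–F: 2482.11 m
C–D: 253.24 m
C–E: 1597.15 m
C–F: 1763.98 m
D–E: 1649.53 m
D–F: 1616.21 m
E–F: 1339.26 m
Closest pair: C–D at 253.24 m.

C and D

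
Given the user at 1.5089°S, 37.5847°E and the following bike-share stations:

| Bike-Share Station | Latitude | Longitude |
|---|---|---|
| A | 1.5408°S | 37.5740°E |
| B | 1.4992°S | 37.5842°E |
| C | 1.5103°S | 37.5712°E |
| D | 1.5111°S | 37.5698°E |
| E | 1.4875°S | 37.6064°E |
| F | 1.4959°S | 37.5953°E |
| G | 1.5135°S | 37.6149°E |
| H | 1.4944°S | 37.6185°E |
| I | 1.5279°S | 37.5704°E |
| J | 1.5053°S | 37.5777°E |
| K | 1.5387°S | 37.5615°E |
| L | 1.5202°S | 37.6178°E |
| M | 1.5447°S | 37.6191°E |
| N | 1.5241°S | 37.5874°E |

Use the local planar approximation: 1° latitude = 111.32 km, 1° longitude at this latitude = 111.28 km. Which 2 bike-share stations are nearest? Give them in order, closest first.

Distances from 1.5089°S, 37.5847°E:
A: √((-0.0319·111.32)² + (-0.0107·111.28)²) = √(12.610368 + 1.417757) = 3.7454 km
B: √((0.0097·111.32)² + (-0.0005·111.28)²) = √(1.165977 + 0.003096) = 1.0812 km
C: √((-0.0014·111.32)² + (-0.0135·111.28)²) = √(0.024289 + 2.256845) = 1.5103 km
D: √((-0.0022·111.32)² + (-0.0149·111.28)²) = √(0.059978 + 2.749203) = 1.6761 km
E: √((0.0214·111.32)² + (0.0217·111.28)²) = √(5.675106 + 5.831143) = 3.3921 km
F: √((0.0130·111.32)² + (0.0106·111.28)²) = √(2.094272 + 1.391381) = 1.8670 km
G: √((-0.0046·111.32)² + (0.0302·111.28)²) = √(0.262218 + 11.294009) = 3.3994 km
H: √((0.0145·111.32)² + (0.0338·111.28)²) = √(2.605448 + 14.147107) = 4.0930 km
I: √((-0.0190·111.32)² + (-0.0143·111.28)²) = √(4.473563 + 2.532248) = 2.6468 km
J: √((0.0036·111.32)² + (-0.0070·111.28)²) = √(0.160602 + 0.606779) = 0.8760 km
K: √((-0.0298·111.32)² + (-0.0232·111.28)²) = √(11.004718 + 6.665154) = 4.2036 km
L: √((-0.0113·111.32)² + (0.0331·111.28)²) = √(1.582353 + 13.567200) = 3.8922 km
M: √((-0.0358·111.32)² + (0.0344·111.28)²) = √(15.882265 + 14.653829) = 5.5259 km
N: √((-0.0152·111.32)² + (0.0027·111.28)²) = √(2.863081 + 0.090274) = 1.7185 km
Sorted: J (0.8760 km) < B (1.0812 km) < C (1.5103 km) < D (1.6761 km) < …

J, B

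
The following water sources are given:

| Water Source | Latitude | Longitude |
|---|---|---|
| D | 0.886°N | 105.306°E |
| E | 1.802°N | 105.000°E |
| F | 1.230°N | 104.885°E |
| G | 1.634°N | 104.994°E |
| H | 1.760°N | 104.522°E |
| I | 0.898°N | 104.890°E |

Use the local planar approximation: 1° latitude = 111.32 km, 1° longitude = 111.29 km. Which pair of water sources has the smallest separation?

Pairwise distances:
E–G: √((-0.168·111.32)² + (-0.006·111.29)²) = √(349.75583 + 0.44588) = 18.714 km
F–I: √((-0.332·111.32)² + (0.005·111.29)²) = √(1365.91150 + 0.30964) = 36.962 km
D–I: √((0.012·111.32)² + (-0.416·111.29)²) = √(1.78447 + 2143.37888) = 46.316 km
F–G: √((0.404·111.32)² + (0.109·111.29)²) = √(2022.59591 + 147.15170) = 46.581 km
E–H: √((-0.042·111.32)² + (-0.478·111.29)²) = √(21.85974 + 2829.88038) = 53.402 km
G–H: √((0.126·111.32)² + (-0.472·111.29)²) = √(196.73765 + 2759.28323) = 54.369 km
D–F: √((0.344·111.32)² + (-0.421·111.29)²) = √(1466.43656 + 2195.21204) = 60.512 km
E–F: √((-0.572·111.32)² + (-0.115·111.29)²) = √(4054.51072 + 163.79776) = 64.949 km
F–H: √((0.530·111.32)² + (-0.363·111.29)²) = √(3480.95280 + 1632.02022) = 71.505 km
G–I: √((-0.736·111.32)² + (-0.104·111.29)²) = √(6712.77397 + 133.96118) = 82.745 km
D–G: √((0.748·111.32)² + (-0.312·111.29)²) = √(6933.45324 + 1205.65062) = 90.217 km
E–I: √((-0.904·111.32)² + (-0.110·111.29)²) = √(10127.05704 + 149.86412) = 101.375 km
H–I: √((-0.862·111.32)² + (0.368·111.29)²) = √(9207.90706 + 1677.28909) = 104.332 km
D–E: √((0.916·111.32)² + (-0.306·111.29)²) = √(10397.70143 + 1159.72532) = 107.505 km
D–H: √((0.874·111.32)² + (-0.784·111.29)²) = √(9466.06017 + 7612.79982) = 130.686 km
Closest pair: E–G at 18.714 km.

E and G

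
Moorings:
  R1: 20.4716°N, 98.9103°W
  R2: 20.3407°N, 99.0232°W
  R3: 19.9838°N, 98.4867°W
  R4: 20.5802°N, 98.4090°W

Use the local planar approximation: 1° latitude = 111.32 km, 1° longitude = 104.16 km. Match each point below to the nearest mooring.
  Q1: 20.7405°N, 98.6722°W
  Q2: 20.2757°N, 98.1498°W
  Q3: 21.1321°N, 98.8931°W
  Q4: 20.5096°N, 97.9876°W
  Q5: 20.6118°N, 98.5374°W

Q1→R4; Q2→R4; Q3→R1; Q4→R4; Q5→R4

Q1 at 20.7405°N, 98.6722°W:
  R1: 38.8729 km
  R2: 57.5969 km
  R3: 86.4234 km
  R4: 32.7110 km
  → nearest: R4 (32.7110 km)
Q2 at 20.2757°N, 98.1498°W:
  R1: 82.1607 km
  R2: 91.2606 km
  R3: 47.8257 km
  R4: 43.3349 km
  → nearest: R4 (43.3349 km)
Q3 at 21.1321°N, 98.8931°W:
  R1: 73.5487 km
  R2: 89.1348 km
  R3: 134.6554 km
  R4: 79.4804 km
  → nearest: R1 (73.5487 km)
Q4 at 20.5096°N, 97.9876°W:
  R1: 96.2015 km
  R2: 109.4945 km
  R3: 78.2852 km
  R4: 44.5911 km
  → nearest: R4 (44.5911 km)
Q5 at 20.6118°N, 98.5374°W:
  R1: 41.8596 km
  R2: 58.9170 km
  R3: 70.1081 km
  R4: 13.8290 km
  → nearest: R4 (13.8290 km)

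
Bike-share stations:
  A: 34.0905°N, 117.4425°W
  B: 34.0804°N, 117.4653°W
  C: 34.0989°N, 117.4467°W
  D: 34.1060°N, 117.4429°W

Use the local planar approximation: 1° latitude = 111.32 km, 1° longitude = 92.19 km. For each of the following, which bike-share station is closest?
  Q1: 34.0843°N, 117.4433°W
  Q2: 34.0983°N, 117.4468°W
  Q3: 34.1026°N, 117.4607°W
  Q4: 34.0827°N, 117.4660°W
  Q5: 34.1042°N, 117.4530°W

Q1→A; Q2→C; Q3→C; Q4→B; Q5→C

Q1 at 34.0843°N, 117.4433°W:
  A: √((0.0062·111.32)² + (0.0008·92.19)²) = √(0.476354 + 0.005439) = 0.6941 km
  B: √((-0.0039·111.32)² + (-0.0220·92.19)²) = √(0.188484 + 4.113514) = 2.0741 km
  C: √((0.0146·111.32)² + (-0.0034·92.19)²) = √(2.641509 + 0.098248) = 1.6552 km
  D: √((0.0217·111.32)² + (0.0004·92.19)²) = √(5.835336 + 0.001360) = 2.4159 km
  → nearest: A (0.6941 km)
Q2 at 34.0983°N, 117.4468°W:
  A: √((-0.0078·111.32)² + (0.0043·92.19)²) = √(0.753938 + 0.157146) = 0.9545 km
  B: √((-0.0179·111.32)² + (-0.0185·92.19)²) = √(3.970566 + 2.908781) = 2.6229 km
  C: √((0.0006·111.32)² + (0.0001·92.19)²) = √(0.004461 + 0.000085) = 0.0674 km
  D: √((0.0077·111.32)² + (0.0039·92.19)²) = √(0.734730 + 0.129270) = 0.9295 km
  → nearest: C (0.0674 km)
Q3 at 34.1026°N, 117.4607°W:
  A: √((-0.0121·111.32)² + (0.0182·92.19)²) = √(1.814334 + 2.815207) = 2.1516 km
  B: √((-0.0222·111.32)² + (-0.0046·92.19)²) = √(6.107343 + 0.179839) = 2.5074 km
  C: √((-0.0037·111.32)² + (0.0140·92.19)²) = √(0.169648 + 1.665803) = 1.3548 km
  D: √((0.0034·111.32)² + (0.0178·92.19)²) = √(0.143253 + 2.692822) = 1.6841 km
  → nearest: C (1.3548 km)
Q4 at 34.0827°N, 117.4660°W:
  A: √((0.0078·111.32)² + (0.0235·92.19)²) = √(0.753938 + 4.693571) = 2.3340 km
  B: √((-0.0023·111.32)² + (0.0007·92.19)²) = √(0.065554 + 0.004165) = 0.2640 km
  C: √((0.0162·111.32)² + (0.0193·92.19)²) = √(3.252194 + 3.165791) = 2.5334 km
  D: √((0.0233·111.32)² + (0.0231·92.19)²) = √(6.727570 + 4.535149) = 3.3560 km
  → nearest: B (0.2640 km)
Q5 at 34.1042°N, 117.4530°W:
  A: √((-0.0137·111.32)² + (0.0105·92.19)²) = √(2.325881 + 0.937014) = 1.8063 km
  B: √((-0.0238·111.32)² + (-0.0123·92.19)²) = √(7.019405 + 1.285813) = 2.8819 km
  C: √((-0.0053·111.32)² + (0.0063·92.19)²) = √(0.348095 + 0.337325) = 0.8279 km
  D: √((0.0018·111.32)² + (0.0101·92.19)²) = √(0.040151 + 0.866983) = 0.9524 km
  → nearest: C (0.8279 km)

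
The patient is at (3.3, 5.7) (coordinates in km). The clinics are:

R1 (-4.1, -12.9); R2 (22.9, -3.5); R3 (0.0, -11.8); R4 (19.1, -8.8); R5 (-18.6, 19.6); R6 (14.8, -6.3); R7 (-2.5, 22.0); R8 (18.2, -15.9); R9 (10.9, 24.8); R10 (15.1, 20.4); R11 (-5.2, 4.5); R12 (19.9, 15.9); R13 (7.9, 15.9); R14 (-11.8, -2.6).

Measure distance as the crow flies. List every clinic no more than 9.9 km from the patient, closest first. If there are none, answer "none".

Distances from (3.3, 5.7):
R1: 20.0 km
R2: 21.7 km
R3: 17.8 km
R4: 21.4 km
R5: 25.9 km
R6: 16.6 km
R7: 17.3 km
R8: 26.2 km
R9: 20.6 km
R10: 18.9 km
R11: 8.6 km
R12: 19.5 km
R13: 11.2 km
R14: 17.2 km
Threshold 9.9 km: R11 (8.6 km) is within range.

R11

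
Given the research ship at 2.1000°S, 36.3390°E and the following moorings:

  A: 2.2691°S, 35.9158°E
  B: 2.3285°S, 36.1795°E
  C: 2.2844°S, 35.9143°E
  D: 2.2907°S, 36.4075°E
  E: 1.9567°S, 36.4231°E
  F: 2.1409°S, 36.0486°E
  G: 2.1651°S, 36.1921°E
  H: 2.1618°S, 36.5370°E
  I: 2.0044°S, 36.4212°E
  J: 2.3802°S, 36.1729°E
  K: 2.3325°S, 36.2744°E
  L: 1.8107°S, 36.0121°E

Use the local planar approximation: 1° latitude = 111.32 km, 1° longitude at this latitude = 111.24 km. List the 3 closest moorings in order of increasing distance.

Distances from 2.1000°S, 36.3390°E:
A: √((-0.1691·111.32)² + (-0.4232·111.24)²) = √(354.350957 + 2216.222085) = 50.7008 km
B: √((-0.2285·111.32)² + (-0.1595·111.24)²) = √(647.021637 + 314.806242) = 31.0134 km
C: √((-0.1844·111.32)² + (-0.4247·111.24)²) = √(421.374479 + 2231.960387) = 51.5105 km
D: √((-0.1907·111.32)² + (0.0685·111.24)²) = √(450.658723 + 58.063486) = 22.5549 km
E: √((0.1433·111.32)² + (0.0841·111.24)²) = √(254.471281 + 87.521339) = 18.4930 km
F: √((-0.0409·111.32)² + (-0.2904·111.24)²) = √(20.729700 + 1043.554618) = 32.6234 km
G: √((-0.0651·111.32)² + (-0.1469·111.24)²) = √(52.518023 + 267.033379) = 17.8760 km
H: √((-0.0618·111.32)² + (0.1980·111.24)²) = √(47.328566 + 485.123531) = 23.0749 km
I: √((0.0956·111.32)² + (0.0822·111.24)²) = √(113.256251 + 83.611419) = 14.0310 km
J: √((-0.2802·111.32)² + (-0.1661·111.24)²) = √(972.932380 + 341.398199) = 36.2537 km
K: √((-0.2325·111.32)² + (-0.0646·111.24)²) = √(669.872748 + 51.640091) = 26.8610 km
L: √((0.2893·111.32)² + (-0.3269·111.24)²) = √(1037.154038 + 1322.366387) = 48.5749 km
Sorted: I (14.0310 km) < G (17.8760 km) < E (18.4930 km) < D (22.5549 km) < H (23.0749 km) < …

I, G, E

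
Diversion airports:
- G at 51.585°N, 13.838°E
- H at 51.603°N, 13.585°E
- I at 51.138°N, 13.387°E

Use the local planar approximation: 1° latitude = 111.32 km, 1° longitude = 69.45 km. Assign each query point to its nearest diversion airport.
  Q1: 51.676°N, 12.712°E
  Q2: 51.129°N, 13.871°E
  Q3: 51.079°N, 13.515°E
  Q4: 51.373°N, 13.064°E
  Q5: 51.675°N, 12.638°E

Q1→H; Q2→I; Q3→I; Q4→I; Q5→H

Q1 at 51.676°N, 12.712°E:
  G: √((-0.091·111.32)² + (1.126·69.45)²) = √(102.61933 + 6115.34948) = 78.854 km
  H: √((-0.073·111.32)² + (0.873·69.45)²) = √(66.03773 + 3675.97871) = 61.172 km
  I: √((-0.538·111.32)² + (0.675·69.45)²) = √(3586.83126 + 2197.61720) = 76.056 km
  → nearest: H (61.172 km)
Q2 at 51.129°N, 13.871°E:
  G: √((0.456·111.32)² + (-0.033·69.45)²) = √(2576.77252 + 5.25258) = 50.814 km
  H: √((0.474·111.32)² + (-0.286·69.45)²) = √(2784.21699 + 394.52685) = 56.380 km
  I: √((0.009·111.32)² + (-0.484·69.45)²) = √(1.00376 + 1129.88755) = 33.629 km
  → nearest: I (33.629 km)
Q3 at 51.079°N, 13.515°E:
  G: √((0.506·111.32)² + (0.323·69.45)²) = √(3172.83457 + 503.21033) = 60.630 km
  H: √((0.524·111.32)² + (0.070·69.45)²) = √(3402.58489 + 23.63418) = 58.534 km
  I: √((0.059·111.32)² + (-0.128·69.45)²) = √(43.13705 + 79.02499) = 11.053 km
  → nearest: I (11.053 km)
Q4 at 51.373°N, 13.064°E:
  G: √((0.212·111.32)² + (0.774·69.45)²) = √(556.95245 + 2889.52477) = 58.707 km
  H: √((0.230·111.32)² + (0.521·69.45)²) = √(655.54433 + 1309.24205) = 44.326 km
  I: √((-0.235·111.32)² + (0.323·69.45)²) = √(684.35606 + 503.21033) = 34.461 km
  → nearest: I (34.461 km)
Q5 at 51.675°N, 12.638°E:
  G: √((-0.090·111.32)² + (1.200·69.45)²) = √(100.37635 + 6945.55560) = 83.940 km
  H: √((-0.072·111.32)² + (0.947·69.45)²) = √(64.24087 + 4325.58109) = 66.256 km
  I: √((-0.537·111.32)² + (0.749·69.45)²) = √(3573.50971 + 2705.87753) = 79.243 km
  → nearest: H (66.256 km)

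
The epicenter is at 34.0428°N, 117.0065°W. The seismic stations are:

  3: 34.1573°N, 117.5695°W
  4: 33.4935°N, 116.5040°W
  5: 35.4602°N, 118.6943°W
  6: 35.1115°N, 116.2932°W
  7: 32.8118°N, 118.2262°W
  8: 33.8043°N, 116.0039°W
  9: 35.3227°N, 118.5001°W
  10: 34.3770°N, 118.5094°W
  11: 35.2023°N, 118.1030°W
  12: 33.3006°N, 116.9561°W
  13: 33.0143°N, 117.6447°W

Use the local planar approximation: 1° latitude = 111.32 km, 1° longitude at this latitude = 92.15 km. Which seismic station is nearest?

Distances from 34.0428°N, 117.0065°W:
3: √((0.1145·111.32)² + (-0.5630·92.15)²) = √(162.464085 + 2691.581092) = 53.4233 km
4: √((-0.5493·111.32)² + (0.5025·92.15)²) = √(3739.087199 + 2144.187754) = 76.7025 km
5: √((1.4174·111.32)² + (-1.6878·92.15)²) = √(24896.096127 + 24189.820417) = 221.5534 km
6: √((1.0687·111.32)² + (0.7133·92.15)²) = √(14153.309836 + 4320.511119) = 135.9184 km
7: √((-1.2310·111.32)² + (-1.2197·92.15)²) = √(18778.569299 + 12632.715826) = 177.2323 km
8: √((-0.2385·111.32)² + (1.0026·92.15)²) = √(704.892942 + 8535.836340) = 96.1287 km
9: √((1.2799·111.32)² + (-1.4936·92.15)²) = √(20300.113844 + 18943.459290) = 198.0999 km
10: √((0.3342·111.32)² + (-1.5029·92.15)²) = √(1384.073923 + 19180.099155) = 143.4021 km
11: √((1.1595·111.32)² + (-1.0965·92.15)²) = √(16660.495026 + 10209.581754) = 163.9209 km
12: √((-0.7422·111.32)² + (0.0504·92.15)²) = √(6826.345972 + 21.570080) = 82.7521 km
13: √((-1.0285·111.32)² + (-0.6382·92.15)²) = √(13108.560034 + 3458.631391) = 128.7136 km
Minimum: 3 at 53.4233 km.

3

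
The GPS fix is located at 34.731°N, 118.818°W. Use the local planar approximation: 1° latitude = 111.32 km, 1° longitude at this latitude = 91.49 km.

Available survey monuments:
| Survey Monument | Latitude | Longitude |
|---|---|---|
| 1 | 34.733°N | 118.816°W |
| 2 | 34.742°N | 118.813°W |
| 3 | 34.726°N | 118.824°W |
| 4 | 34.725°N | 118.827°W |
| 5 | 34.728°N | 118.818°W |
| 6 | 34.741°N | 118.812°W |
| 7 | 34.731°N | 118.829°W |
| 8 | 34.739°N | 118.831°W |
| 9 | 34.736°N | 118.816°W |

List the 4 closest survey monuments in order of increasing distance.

Distances from 34.731°N, 118.818°W:
1: 0.288 km
2: 1.307 km
3: 0.782 km
4: 1.060 km
5: 0.334 km
6: 1.241 km
7: 1.006 km
8: 1.486 km
9: 0.586 km
Sorted: 1 (0.288 km) < 5 (0.334 km) < 9 (0.586 km) < 3 (0.782 km) < 7 (1.006 km) < 4 (1.060 km) < …

1, 5, 9, 3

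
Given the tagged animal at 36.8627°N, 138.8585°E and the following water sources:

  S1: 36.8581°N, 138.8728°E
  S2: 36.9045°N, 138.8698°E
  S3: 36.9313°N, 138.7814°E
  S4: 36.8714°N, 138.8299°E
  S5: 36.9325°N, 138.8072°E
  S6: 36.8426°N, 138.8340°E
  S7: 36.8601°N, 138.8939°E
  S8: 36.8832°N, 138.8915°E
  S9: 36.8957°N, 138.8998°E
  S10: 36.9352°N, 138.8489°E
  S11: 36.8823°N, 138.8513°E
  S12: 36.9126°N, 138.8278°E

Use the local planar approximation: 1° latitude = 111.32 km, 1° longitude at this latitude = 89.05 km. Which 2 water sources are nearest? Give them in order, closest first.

Distances from 36.8627°N, 138.8585°E:
S1: 1.3725 km
S2: 4.7607 km
S3: 10.2692 km
S4: 2.7248 km
S5: 9.0135 km
S6: 3.1251 km
S7: 3.1656 km
S8: 3.7207 km
S9: 5.1982 km
S10: 8.1158 km
S11: 2.2741 km
S12: 6.1912 km
Sorted: S1 (1.3725 km) < S11 (2.2741 km) < S4 (2.7248 km) < S6 (3.1251 km) < …

S1, S11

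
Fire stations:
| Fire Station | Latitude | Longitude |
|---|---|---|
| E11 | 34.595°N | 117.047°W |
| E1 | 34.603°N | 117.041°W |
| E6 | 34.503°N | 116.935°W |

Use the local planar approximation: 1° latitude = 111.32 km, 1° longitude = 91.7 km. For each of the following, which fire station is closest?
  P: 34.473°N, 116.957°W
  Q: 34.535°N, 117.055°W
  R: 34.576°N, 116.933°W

P at 34.473°N, 116.957°W:
  E11: 15.892 km
  E1: 16.394 km
  E6: 3.902 km
  → nearest: E6 (3.902 km)
Q at 34.535°N, 117.055°W:
  E11: 6.719 km
  E1: 7.678 km
  E6: 11.566 km
  → nearest: E11 (6.719 km)
R at 34.576°N, 116.933°W:
  E11: 10.666 km
  E1: 10.350 km
  E6: 8.128 km
  → nearest: E6 (8.128 km)

P→E6; Q→E11; R→E6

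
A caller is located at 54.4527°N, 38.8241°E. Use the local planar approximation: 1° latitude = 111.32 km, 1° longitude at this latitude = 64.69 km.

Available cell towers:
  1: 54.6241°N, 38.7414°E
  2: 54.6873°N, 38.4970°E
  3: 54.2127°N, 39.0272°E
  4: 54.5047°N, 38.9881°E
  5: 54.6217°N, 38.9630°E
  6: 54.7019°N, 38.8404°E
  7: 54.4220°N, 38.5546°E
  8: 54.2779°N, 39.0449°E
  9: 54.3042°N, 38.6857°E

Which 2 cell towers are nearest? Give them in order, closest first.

4, 7

Distances from 54.4527°N, 38.8241°E:
1: 19.8161 km
2: 33.6122 km
3: 29.7726 km
4: 12.0856 km
5: 20.8487 km
6: 27.7610 km
7: 17.7658 km
8: 24.1384 km
9: 18.7998 km
Sorted: 4 (12.0856 km) < 7 (17.7658 km) < 9 (18.7998 km) < 1 (19.8161 km) < …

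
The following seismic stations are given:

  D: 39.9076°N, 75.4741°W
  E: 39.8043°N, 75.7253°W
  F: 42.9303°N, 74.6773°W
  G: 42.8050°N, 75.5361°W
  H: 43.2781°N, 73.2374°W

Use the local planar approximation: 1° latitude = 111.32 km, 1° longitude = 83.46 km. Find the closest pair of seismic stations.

Pairwise distances:
D–E: 23.9118 km
D–F: 342.9954 km
D–G: 322.5801 km
D–H: 419.0771 km
E–F: 358.8102 km
E–G: 334.4109 km
E–H: 438.9236 km
F–G: 73.0200 km
F–H: 126.2569 km
G–H: 198.9469 km
Closest pair: D–E at 23.9118 km.

D and E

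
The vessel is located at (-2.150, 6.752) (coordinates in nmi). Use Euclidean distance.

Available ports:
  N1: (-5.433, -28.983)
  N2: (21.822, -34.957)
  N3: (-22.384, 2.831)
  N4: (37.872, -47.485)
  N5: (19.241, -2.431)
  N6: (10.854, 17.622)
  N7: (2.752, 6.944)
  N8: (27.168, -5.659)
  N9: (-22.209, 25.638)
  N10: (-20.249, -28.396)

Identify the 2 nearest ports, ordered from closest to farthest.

N7, N6

Distances from (-2.150, 6.752):
N1: 35.885 nmi
N2: 48.107 nmi
N3: 20.610 nmi
N4: 67.405 nmi
N5: 23.279 nmi
N6: 16.949 nmi
N7: 4.906 nmi
N8: 31.837 nmi
N9: 27.551 nmi
N10: 39.534 nmi
Sorted: N7 (4.906 nmi) < N6 (16.949 nmi) < N3 (20.610 nmi) < N5 (23.279 nmi) < …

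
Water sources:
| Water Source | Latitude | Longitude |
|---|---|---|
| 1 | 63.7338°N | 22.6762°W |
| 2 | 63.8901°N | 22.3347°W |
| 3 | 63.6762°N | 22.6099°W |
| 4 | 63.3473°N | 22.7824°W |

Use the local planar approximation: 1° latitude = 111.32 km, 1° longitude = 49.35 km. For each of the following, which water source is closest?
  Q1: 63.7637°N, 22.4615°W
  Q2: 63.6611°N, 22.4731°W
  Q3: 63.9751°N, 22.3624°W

Q1→1; Q2→3; Q3→2

Q1 at 63.7637°N, 22.4615°W:
  1: 11.1060 km
  2: 15.3995 km
  3: 12.1865 km
  4: 48.9842 km
  → nearest: 1 (11.1060 km)
Q2 at 63.6611°N, 22.4731°W:
  1: 12.8824 km
  2: 26.3914 km
  3: 6.9572 km
  4: 38.1215 km
  → nearest: 3 (6.9572 km)
Q3 at 63.9751°N, 22.3624°W:
  1: 31.0058 km
  2: 9.5604 km
  3: 35.4445 km
  4: 72.8955 km
  → nearest: 2 (9.5604 km)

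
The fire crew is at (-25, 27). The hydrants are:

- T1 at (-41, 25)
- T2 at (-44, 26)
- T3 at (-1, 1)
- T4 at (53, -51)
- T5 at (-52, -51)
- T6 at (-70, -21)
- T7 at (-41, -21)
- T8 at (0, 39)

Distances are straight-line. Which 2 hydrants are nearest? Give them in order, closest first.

T1, T2

Distances from (-25, 27):
T1: √((-16)² + (-2)²) = √(256.000 + 4.000) = 16.1
T2: √((-19)² + (-1)²) = √(361.000 + 1.000) = 19.0
T3: √((24)² + (-26)²) = √(576.000 + 676.000) = 35.4
T4: √((78)² + (-78)²) = √(6084.000 + 6084.000) = 110.3
T5: √((-27)² + (-78)²) = √(729.000 + 6084.000) = 82.5
T6: √((-45)² + (-48)²) = √(2025.000 + 2304.000) = 65.8
T7: √((-16)² + (-48)²) = √(256.000 + 2304.000) = 50.6
T8: √((25)² + (12)²) = √(625.000 + 144.000) = 27.7
Sorted: T1 (16.1) < T2 (19.0) < T8 (27.7) < T3 (35.4) < …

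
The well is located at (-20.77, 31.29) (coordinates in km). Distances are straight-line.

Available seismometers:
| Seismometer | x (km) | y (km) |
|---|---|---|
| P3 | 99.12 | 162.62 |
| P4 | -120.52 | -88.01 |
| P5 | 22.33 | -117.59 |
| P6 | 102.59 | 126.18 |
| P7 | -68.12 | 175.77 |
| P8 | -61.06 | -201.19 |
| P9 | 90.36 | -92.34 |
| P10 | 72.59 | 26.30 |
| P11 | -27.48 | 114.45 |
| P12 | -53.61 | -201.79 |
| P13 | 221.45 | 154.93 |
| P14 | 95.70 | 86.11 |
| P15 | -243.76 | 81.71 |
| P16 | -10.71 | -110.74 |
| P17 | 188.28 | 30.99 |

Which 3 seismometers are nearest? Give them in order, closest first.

P11, P10, P14

Distances from (-20.77, 31.29):
P3: 177.82 km
P4: 155.51 km
P5: 154.99 km
P6: 155.63 km
P7: 152.04 km
P8: 235.95 km
P9: 166.24 km
P10: 93.49 km
P11: 83.43 km
P12: 235.38 km
P13: 271.95 km
P14: 128.73 km
P15: 228.62 km
P16: 142.39 km
P17: 209.05 km
Sorted: P11 (83.43 km) < P10 (93.49 km) < P14 (128.73 km) < P16 (142.39 km) < P7 (152.04 km) < …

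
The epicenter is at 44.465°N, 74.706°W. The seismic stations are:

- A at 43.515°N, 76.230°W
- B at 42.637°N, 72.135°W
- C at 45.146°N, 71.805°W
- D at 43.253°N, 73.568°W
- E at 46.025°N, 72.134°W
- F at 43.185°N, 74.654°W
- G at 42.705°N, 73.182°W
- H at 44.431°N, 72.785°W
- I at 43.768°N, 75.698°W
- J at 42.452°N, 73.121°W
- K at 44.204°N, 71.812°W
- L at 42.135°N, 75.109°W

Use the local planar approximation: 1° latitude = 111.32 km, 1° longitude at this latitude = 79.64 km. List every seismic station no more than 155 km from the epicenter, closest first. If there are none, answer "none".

Distances from 44.465°N, 74.706°W:
A: 160.981 km
B: 288.676 km
C: 243.155 km
D: 162.534 km
E: 268.541 km
F: 142.550 km
G: 230.471 km
H: 153.035 km
I: 110.732 km
J: 257.194 km
K: 232.302 km
L: 261.354 km
Threshold 155 km: I (110.732 km), F (142.550 km), H (153.035 km) are within range.

I, F, H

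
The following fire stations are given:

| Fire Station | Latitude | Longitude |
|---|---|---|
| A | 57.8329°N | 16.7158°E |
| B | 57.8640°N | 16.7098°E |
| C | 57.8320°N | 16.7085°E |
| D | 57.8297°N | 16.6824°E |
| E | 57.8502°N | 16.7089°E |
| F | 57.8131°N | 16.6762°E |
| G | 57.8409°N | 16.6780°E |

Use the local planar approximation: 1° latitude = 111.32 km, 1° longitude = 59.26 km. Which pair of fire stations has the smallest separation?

Pairwise distances:
A–B: √((0.0311·111.32)² + (-0.0060·59.26)²) = √(11.985804 + 0.126423) = 3.4803 km
A–C: √((-0.0009·111.32)² + (-0.0073·59.26)²) = √(0.010038 + 0.187141) = 0.4440 km
A–D: √((-0.0032·111.32)² + (-0.0334·59.26)²) = √(0.126896 + 3.917565) = 2.0111 km
A–E: √((0.0173·111.32)² + (-0.0069·59.26)²) = √(3.708844 + 0.167194) = 1.9688 km
A–F: √((-0.0198·111.32)² + (-0.0396·59.26)²) = √(4.858216 + 5.506982) = 3.2195 km
A–G: √((0.0080·111.32)² + (-0.0378·59.26)²) = √(0.793097 + 5.017725) = 2.4106 km
B–C: √((-0.0320·111.32)² + (-0.0013·59.26)²) = √(12.689554 + 0.005935) = 3.5631 km
B–D: √((-0.0343·111.32)² + (-0.0274·59.26)²) = √(14.579232 + 2.636480) = 4.1492 km
B–E: √((-0.0138·111.32)² + (-0.0009·59.26)²) = √(2.359960 + 0.002845) = 1.5371 km
B–F: √((-0.0509·111.32)² + (-0.0336·59.26)²) = √(32.105686 + 3.964623) = 6.0059 km
B–G: √((-0.0231·111.32)² + (-0.0318·59.26)²) = √(6.612571 + 3.551220) = 3.1881 km
C–D: √((-0.0023·111.32)² + (-0.0261·59.26)²) = √(0.065554 + 2.392238) = 1.5677 km
C–E: √((0.0182·111.32)² + (0.0004·59.26)²) = √(4.104773 + 0.000562) = 2.0262 km
C–F: √((-0.0189·111.32)² + (-0.0323·59.26)²) = √(4.426597 + 3.663771) = 2.8444 km
C–G: √((0.0089·111.32)² + (-0.0305·59.26)²) = √(0.981582 + 3.266803) = 2.0612 km
D–E: √((0.0205·111.32)² + (0.0265·59.26)²) = √(5.207798 + 2.466125) = 2.7702 km
D–F: √((-0.0166·111.32)² + (-0.0062·59.26)²) = √(3.414779 + 0.134992) = 1.8841 km
D–G: √((0.0112·111.32)² + (-0.0044·59.26)²) = √(1.554470 + 0.067987) = 1.2738 km
E–F: √((-0.0371·111.32)² + (-0.0327·59.26)²) = √(17.056669 + 3.755077) = 4.5620 km
E–G: √((-0.0093·111.32)² + (-0.0309·59.26)²) = √(1.071796 + 3.353052) = 2.1035 km
F–G: √((0.0278·111.32)² + (0.0018·59.26)²) = √(9.577143 + 0.011378) = 3.0965 km
Closest pair: A–C at 0.4440 km.

A and C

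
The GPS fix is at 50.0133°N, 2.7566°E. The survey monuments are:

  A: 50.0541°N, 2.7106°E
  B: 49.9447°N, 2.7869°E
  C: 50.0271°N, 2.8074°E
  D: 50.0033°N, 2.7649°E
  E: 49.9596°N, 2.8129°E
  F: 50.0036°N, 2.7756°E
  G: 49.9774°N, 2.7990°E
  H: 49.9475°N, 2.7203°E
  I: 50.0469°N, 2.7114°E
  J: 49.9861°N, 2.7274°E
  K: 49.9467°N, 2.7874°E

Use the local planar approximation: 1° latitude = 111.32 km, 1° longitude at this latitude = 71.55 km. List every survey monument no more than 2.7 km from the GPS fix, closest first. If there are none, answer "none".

Distances from 50.0133°N, 2.7566°E:
A: √((0.0408·111.32)² + (-0.0460·71.55)²) = √(20.628456 + 10.832656) = 5.6090 km
B: √((-0.0686·111.32)² + (0.0303·71.55)²) = √(58.316926 + 4.700072) = 7.9383 km
C: √((0.0138·111.32)² + (0.0508·71.55)²) = √(2.359960 + 13.211335) = 3.9460 km
D: √((-0.0100·111.32)² + (0.0083·71.55)²) = √(1.239214 + 0.352676) = 1.2617 km
E: √((-0.0537·111.32)² + (0.0563·71.55)²) = √(35.735097 + 16.226919) = 7.2085 km
F: √((-0.0097·111.32)² + (0.0190·71.55)²) = √(1.165977 + 1.848104) = 1.7361 km
G: √((-0.0359·111.32)² + (0.0424·71.55)²) = √(15.971117 + 9.203457) = 5.0174 km
H: √((-0.0658·111.32)² + (-0.0363·71.55)²) = √(53.653515 + 6.745785) = 7.7717 km
I: √((0.0336·111.32)² + (-0.0452·71.55)²) = √(13.990233 + 10.459144) = 4.9446 km
J: √((-0.0272·111.32)² + (-0.0292·71.55)²) = √(9.168203 + 4.365007) = 3.6788 km
K: √((-0.0666·111.32)² + (0.0308·71.55)²) = √(54.966091 + 4.856470) = 7.7345 km
Threshold 2.7 km: D (1.2617 km), F (1.7361 km) are within range.

D, F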